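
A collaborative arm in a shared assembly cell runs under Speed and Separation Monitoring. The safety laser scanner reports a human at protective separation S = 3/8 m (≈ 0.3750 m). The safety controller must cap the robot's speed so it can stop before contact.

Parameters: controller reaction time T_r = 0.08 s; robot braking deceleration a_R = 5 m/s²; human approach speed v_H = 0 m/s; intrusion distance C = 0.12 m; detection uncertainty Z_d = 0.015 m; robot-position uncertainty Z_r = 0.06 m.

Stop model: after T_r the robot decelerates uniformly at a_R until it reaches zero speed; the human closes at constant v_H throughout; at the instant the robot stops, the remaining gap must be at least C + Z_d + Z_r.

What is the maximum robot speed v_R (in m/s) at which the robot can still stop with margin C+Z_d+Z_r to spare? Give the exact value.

quadratic (1/10)·v² + (2/25)·v + (-9/50) = 0
  disc = (2/25)² − 4·(1/10)·(-9/50) = 49/625 ; √disc = 7/25
  v_R = (−(2/25) + 7/25) / (2·(1/10)) = 1 m/s
check:
stop time T_s = 1/5 = 0.2000 s
robot in T_r: 1.0000·0.0800 = 0.0800 m
robot under decel: 1.0000²/(2·5.0000) = 0.1000 m
human closes 0.0000·0.2800 = 0.0000 m
margins: 0.1200+0.0150+0.0600 = 0.1950 m
sum ≈ 0.0800+0.1000+0.0000+0.1950 ≈ 0.3750 m = S ✓

v_R_max = 1 m/s = 1.0000 m/s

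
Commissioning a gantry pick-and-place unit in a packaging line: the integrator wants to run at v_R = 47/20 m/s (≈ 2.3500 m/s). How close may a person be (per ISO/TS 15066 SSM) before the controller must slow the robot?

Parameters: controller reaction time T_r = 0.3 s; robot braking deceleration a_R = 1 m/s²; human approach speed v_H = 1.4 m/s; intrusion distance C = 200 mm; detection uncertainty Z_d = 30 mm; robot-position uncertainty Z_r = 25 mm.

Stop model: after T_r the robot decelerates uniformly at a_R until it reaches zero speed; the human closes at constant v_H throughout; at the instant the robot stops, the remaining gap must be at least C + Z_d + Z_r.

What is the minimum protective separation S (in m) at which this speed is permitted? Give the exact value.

stop time T_s = (47/20)/1 = 2.3500 s
reaction-phase robot travel = 2.3500·0.3000 = 0.7050 m
braking distance = 2.3500²/(2·1.0000) = 2.7612 m
human closes 1.4000·2.6500 = 3.7100 m
C+Z_d+Z_r = 0.2000+0.0300+0.0250 = 0.2550 m
S_min ≈ 0.7050+2.7612+3.7100+0.2550  ⇒  S_min = 1189/160 m

S_min = 1189/160 m = 7.4313 m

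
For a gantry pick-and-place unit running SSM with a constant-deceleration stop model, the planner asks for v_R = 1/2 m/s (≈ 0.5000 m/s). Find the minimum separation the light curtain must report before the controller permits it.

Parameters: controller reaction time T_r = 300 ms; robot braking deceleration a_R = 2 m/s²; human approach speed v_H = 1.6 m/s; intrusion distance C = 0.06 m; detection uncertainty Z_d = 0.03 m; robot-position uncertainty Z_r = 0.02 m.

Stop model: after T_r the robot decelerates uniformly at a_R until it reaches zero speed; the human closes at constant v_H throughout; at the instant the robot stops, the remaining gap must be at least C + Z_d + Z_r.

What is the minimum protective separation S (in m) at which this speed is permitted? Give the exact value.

S_min = 481/400 m = 1.2025 m

braking lasts T_s = (1/2)/2 = 0.2500 s
robot in T_r: 0.5000·0.3000 = 0.1500 m
braking distance = 0.5000²/(2·2.0000) = 0.0625 m
person approaches 1.6000·(0.3000+0.2500) = 0.8800 m
margins: 0.0600+0.0300+0.0200 = 0.1100 m
S_min ≈ 0.1500+0.0625+0.8800+0.1100  ⇒  S_min = 481/400 m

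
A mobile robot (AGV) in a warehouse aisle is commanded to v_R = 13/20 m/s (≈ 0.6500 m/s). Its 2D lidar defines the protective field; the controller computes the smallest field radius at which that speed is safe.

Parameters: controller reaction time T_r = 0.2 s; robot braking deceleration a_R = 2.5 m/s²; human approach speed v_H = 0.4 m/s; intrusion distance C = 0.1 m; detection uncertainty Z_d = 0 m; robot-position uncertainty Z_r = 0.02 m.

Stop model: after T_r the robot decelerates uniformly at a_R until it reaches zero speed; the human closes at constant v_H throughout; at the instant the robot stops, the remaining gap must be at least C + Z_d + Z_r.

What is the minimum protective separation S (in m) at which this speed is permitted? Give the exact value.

S_min = 1037/2000 m = 0.5185 m

stop time T_s = (13/20)/(5/2) = 0.2600 s
reaction-phase robot travel = 0.6500·0.2000 = 0.1300 m
robot under decel: 0.6500²/(2·2.5000) = 0.0845 m
human closes 0.4000·0.4600 = 0.1840 m
margins: 0.1000+0.0000+0.0200 = 0.1200 m
S_min ≈ 0.1300+0.0845+0.1840+0.1200  ⇒  S_min = 1037/2000 m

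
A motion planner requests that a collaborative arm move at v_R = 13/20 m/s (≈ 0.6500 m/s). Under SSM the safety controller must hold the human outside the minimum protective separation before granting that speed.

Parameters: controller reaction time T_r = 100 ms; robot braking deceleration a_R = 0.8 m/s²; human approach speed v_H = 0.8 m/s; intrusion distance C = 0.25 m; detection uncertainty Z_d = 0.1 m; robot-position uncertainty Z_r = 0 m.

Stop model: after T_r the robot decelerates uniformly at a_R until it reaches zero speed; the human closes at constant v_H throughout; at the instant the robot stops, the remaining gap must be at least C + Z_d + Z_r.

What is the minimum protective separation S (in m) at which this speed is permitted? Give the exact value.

S_min = 4509/3200 m = 1.4091 m

stop time T_s = (13/20)/(4/5) = 0.8125 s
robot in T_r: 0.6500·0.1000 = 0.0650 m
robot under decel: 0.6500²/(2·0.8000) = 0.2641 m
human closes 0.8000·0.9125 = 0.7300 m
C+Z_d+Z_r = 0.2500+0.1000+0.0000 = 0.3500 m
S_min ≈ 0.0650+0.2641+0.7300+0.3500  ⇒  S_min = 4509/3200 m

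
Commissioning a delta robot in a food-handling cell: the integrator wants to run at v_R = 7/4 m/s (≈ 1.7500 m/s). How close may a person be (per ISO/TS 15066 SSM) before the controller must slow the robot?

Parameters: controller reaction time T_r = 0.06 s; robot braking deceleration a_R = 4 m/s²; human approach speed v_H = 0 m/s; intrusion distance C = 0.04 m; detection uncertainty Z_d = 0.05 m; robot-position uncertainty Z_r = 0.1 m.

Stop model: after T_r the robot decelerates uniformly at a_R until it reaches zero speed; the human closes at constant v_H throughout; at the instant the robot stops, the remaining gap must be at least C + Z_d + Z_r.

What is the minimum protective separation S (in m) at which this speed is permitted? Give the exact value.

T_s = v_R/a_R = (7/4)/4 = 0.4375 s
robot covers v_R·T_r = 1.7500·0.0600 = 0.1050 m before braking
robot under decel: 1.7500²/(2·4.0000) = 0.3828 m
person approaches 0.0000·(0.0600+0.4375) = 0.0000 m
margins: 0.0400+0.0500+0.1000 = 0.1900 m
S_min ≈ 0.1050+0.3828+0.0000+0.1900  ⇒  S_min = 2169/3200 m

S_min = 2169/3200 m = 0.6778 m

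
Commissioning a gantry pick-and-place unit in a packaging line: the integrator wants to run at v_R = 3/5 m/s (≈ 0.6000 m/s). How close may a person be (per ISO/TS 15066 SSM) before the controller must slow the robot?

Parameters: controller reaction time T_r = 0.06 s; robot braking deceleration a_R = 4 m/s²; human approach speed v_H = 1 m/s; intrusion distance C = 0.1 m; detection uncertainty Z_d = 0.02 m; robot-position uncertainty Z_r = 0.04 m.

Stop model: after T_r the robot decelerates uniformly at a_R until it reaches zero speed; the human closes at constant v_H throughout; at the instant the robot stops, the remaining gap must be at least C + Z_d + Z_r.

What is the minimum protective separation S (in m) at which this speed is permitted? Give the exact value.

S_min = 451/1000 m = 0.4510 m

T_s = v_R/a_R = (3/5)/4 = 0.1500 s
robot covers v_R·T_r = 0.6000·0.0600 = 0.0360 m before braking
braking distance = 0.6000²/(2·4.0000) = 0.0450 m
human closes 1.0000·0.2100 = 0.2100 m
margins: 0.1000+0.0200+0.0400 = 0.1600 m
S_min ≈ 0.0360+0.0450+0.2100+0.1600  ⇒  S_min = 451/1000 m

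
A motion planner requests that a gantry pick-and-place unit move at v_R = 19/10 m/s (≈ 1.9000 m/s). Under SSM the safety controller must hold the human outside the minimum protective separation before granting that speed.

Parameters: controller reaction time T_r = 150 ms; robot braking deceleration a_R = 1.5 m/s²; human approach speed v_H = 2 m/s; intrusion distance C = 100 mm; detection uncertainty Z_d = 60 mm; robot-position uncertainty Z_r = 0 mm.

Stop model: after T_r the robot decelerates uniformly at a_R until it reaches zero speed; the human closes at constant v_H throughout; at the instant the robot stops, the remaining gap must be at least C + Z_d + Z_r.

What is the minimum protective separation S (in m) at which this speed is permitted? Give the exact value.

S_min = 2689/600 m = 4.4817 m

braking lasts T_s = (19/10)/(3/2) = 1.2667 s
robot in T_r: 1.9000·0.1500 = 0.2850 m
robot covers 1.9000·1.2667 − ½·1.5000·1.2667² = 1.2033 m while stopping
human closes 2.0000·1.4167 = 2.8333 m
C+Z_d+Z_r = 0.1000+0.0600+0.0000 = 0.1600 m
S_min ≈ 0.2850+1.2033+2.8333+0.1600  ⇒  S_min = 2689/600 m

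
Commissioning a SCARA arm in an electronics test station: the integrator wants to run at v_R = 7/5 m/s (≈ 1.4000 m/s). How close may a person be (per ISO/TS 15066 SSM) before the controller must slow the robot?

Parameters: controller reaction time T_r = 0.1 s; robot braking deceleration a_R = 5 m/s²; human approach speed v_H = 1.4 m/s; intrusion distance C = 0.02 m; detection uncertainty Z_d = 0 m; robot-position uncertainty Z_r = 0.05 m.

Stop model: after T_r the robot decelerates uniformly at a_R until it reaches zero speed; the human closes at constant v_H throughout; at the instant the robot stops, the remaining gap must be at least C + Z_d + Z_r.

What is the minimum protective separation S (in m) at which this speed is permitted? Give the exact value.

stop time T_s = (7/5)/5 = 0.2800 s
robot covers v_R·T_r = 1.4000·0.1000 = 0.1400 m before braking
robot under decel: 1.4000²/(2·5.0000) = 0.1960 m
person approaches 1.4000·(0.1000+0.2800) = 0.5320 m
residual clearance needed = 0.0200+0.0000+0.0500 = 0.0700 m
S_min ≈ 0.1400+0.1960+0.5320+0.0700  ⇒  S_min = 469/500 m

S_min = 469/500 m = 0.9380 m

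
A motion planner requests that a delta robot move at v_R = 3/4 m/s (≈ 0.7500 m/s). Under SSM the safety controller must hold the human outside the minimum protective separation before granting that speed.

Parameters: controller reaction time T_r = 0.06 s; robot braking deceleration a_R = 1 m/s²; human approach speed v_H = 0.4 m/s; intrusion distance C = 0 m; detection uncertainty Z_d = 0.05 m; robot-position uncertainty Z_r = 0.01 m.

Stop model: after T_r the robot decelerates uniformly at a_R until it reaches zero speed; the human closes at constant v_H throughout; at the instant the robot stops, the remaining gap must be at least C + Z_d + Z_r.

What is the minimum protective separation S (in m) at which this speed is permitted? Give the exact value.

S_min = 2841/4000 m = 0.7103 m

braking lasts T_s = (3/4)/1 = 0.7500 s
robot covers v_R·T_r = 0.7500·0.0600 = 0.0450 m before braking
robot under decel: 0.7500²/(2·1.0000) = 0.2812 m
person approaches 0.4000·(0.0600+0.7500) = 0.3240 m
margins: 0.0000+0.0500+0.0100 = 0.0600 m
S_min ≈ 0.0450+0.2812+0.3240+0.0600  ⇒  S_min = 2841/4000 m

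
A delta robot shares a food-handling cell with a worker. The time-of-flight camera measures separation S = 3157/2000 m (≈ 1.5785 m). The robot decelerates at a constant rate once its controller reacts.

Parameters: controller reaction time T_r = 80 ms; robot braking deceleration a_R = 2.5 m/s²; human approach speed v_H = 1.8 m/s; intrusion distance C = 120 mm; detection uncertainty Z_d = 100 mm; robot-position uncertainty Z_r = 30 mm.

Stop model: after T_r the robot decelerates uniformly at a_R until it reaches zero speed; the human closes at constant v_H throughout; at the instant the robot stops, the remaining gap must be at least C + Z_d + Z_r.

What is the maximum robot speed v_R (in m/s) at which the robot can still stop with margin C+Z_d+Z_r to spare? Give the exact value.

at the boundary: (1/5)·v² + (4/5)·v + (-2369/2000) = 0
  disc = (4/5)² − 4·(1/5)·(-2369/2000) = 3969/2500 ; √disc = 63/50
  v_R = (−(4/5) + 63/50) / (2·(1/5)) = 23/20 m/s
check:
stop time T_s = (23/20)/(5/2) = 0.4600 s
reaction-phase robot travel = 1.1500·0.0800 = 0.0920 m
robot covers 1.1500·0.4600 − ½·2.5000·0.4600² = 0.2645 m while stopping
person approaches 1.8000·(0.0800+0.4600) = 0.9720 m
residual clearance needed = 0.1200+0.1000+0.0300 = 0.2500 m
sum ≈ 0.0920+0.2645+0.9720+0.2500 ≈ 1.5785 m = S ✓

v_R_max = 23/20 m/s = 1.1500 m/s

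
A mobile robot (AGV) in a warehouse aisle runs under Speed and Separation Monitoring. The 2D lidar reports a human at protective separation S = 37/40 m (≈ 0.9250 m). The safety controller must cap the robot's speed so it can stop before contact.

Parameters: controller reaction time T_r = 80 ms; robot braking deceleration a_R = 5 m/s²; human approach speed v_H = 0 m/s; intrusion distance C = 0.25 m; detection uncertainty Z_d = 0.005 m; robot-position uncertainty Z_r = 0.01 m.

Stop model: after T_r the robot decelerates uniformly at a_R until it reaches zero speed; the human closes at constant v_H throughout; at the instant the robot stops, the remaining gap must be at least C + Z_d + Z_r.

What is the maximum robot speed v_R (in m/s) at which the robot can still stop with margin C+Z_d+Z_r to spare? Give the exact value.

quadratic (1/10)·v² + (2/25)·v + (-33/50) = 0
  disc = (2/25)² − 4·(1/10)·(-33/50) = 169/625 ; √disc = 13/25
  v_R = (−(2/25) + 13/25) / (2·(1/10)) = 11/5 m/s
check:
T_s = v_R/a_R = (11/5)/5 = 0.4400 s
robot covers v_R·T_r = 2.2000·0.0800 = 0.1760 m before braking
braking distance = 2.2000²/(2·5.0000) = 0.4840 m
person approaches 0.0000·(0.0800+0.4400) = 0.0000 m
residual clearance needed = 0.2500+0.0050+0.0100 = 0.2650 m
sum ≈ 0.1760+0.4840+0.0000+0.2650 ≈ 0.9250 m = S ✓

v_R_max = 11/5 m/s = 2.2000 m/s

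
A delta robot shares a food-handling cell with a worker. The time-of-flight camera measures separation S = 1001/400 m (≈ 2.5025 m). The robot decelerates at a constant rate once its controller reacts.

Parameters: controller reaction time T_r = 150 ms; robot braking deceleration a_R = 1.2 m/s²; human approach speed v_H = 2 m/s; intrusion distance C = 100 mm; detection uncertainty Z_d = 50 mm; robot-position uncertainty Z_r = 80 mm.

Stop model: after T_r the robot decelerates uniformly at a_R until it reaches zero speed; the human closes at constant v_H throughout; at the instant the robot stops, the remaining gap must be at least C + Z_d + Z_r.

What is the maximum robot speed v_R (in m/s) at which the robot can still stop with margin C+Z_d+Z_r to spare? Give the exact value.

collect terms ⇒ (5/12)·v_R² + (109/60)·v_R + (-789/400) = 0
  disc = (109/60)² − 4·(5/12)·(-789/400) = 5929/900 ; √disc = 77/30
  v_R = (−(109/60) + 77/30) / (2·(5/12)) = 9/10 m/s
check:
stop time T_s = (9/10)/(6/5) = 0.7500 s
robot covers v_R·T_r = 0.9000·0.1500 = 0.1350 m before braking
braking distance = 0.9000²/(2·1.2000) = 0.3375 m
human closes 2.0000·0.9000 = 1.8000 m
margins: 0.1000+0.0500+0.0800 = 0.2300 m
sum ≈ 0.1350+0.3375+1.8000+0.2300 ≈ 2.5025 m = S ✓

v_R_max = 9/10 m/s = 0.9000 m/s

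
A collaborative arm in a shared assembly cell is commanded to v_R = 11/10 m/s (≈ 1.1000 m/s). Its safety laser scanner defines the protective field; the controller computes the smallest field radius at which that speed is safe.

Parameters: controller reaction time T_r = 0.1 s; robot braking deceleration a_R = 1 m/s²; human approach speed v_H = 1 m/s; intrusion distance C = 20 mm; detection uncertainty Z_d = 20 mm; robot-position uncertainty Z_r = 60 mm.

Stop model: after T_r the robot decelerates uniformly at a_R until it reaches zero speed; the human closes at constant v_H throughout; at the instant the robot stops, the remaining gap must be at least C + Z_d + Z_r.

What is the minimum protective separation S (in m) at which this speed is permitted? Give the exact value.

T_s = v_R/a_R = (11/10)/1 = 1.1000 s
robot covers v_R·T_r = 1.1000·0.1000 = 0.1100 m before braking
braking distance = 1.1000²/(2·1.0000) = 0.6050 m
human over T_r+T_s: 1.0000·(0.1000+1.1000) = 1.2000 m
margins: 0.0200+0.0200+0.0600 = 0.1000 m
S_min ≈ 0.1100+0.6050+1.2000+0.1000  ⇒  S_min = 403/200 m

S_min = 403/200 m = 2.0150 m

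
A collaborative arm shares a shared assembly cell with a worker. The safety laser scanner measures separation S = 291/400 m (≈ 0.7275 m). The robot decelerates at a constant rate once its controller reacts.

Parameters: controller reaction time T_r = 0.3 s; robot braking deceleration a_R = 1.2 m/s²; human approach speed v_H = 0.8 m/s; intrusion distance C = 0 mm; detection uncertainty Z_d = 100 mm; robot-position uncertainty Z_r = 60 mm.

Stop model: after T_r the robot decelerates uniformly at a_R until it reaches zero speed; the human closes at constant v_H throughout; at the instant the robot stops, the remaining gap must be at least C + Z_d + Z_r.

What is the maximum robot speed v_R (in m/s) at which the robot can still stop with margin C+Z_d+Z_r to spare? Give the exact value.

at the boundary: (5/12)·v² + (29/30)·v + (-131/400) = 0
  disc = (29/30)² − 4·(5/12)·(-131/400) = 5329/3600 ; √disc = 73/60
  v_R = (−(29/30) + 73/60) / (2·(5/12)) = 3/10 m/s
check:
stop time T_s = (3/10)/(6/5) = 0.2500 s
robot in T_r: 0.3000·0.3000 = 0.0900 m
braking distance = 0.3000²/(2·1.2000) = 0.0375 m
person approaches 0.8000·(0.3000+0.2500) = 0.4400 m
C+Z_d+Z_r = 0.0000+0.1000+0.0600 = 0.1600 m
sum ≈ 0.0900+0.0375+0.4400+0.1600 ≈ 0.7275 m = S ✓

v_R_max = 3/10 m/s = 0.3000 m/s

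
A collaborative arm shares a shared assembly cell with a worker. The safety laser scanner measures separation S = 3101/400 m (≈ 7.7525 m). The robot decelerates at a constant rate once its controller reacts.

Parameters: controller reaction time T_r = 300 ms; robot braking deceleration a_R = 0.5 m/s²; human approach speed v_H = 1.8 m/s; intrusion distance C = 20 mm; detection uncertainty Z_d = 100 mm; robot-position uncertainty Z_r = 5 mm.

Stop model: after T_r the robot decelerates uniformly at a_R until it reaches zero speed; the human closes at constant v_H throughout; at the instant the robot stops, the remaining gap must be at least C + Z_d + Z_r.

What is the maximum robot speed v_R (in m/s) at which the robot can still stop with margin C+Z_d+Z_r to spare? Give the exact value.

quadratic (1)·v² + (39/10)·v + (-567/80) = 0
  disc = (39/10)² − 4·(1)·(-567/80) = 1089/25 ; √disc = 33/5
  v_R = (−(39/10) + 33/5) / (2·(1)) = 27/20 m/s
check:
T_s = v_R/a_R = (27/20)/(1/2) = 2.7000 s
robot in T_r: 1.3500·0.3000 = 0.4050 m
robot covers 1.3500·2.7000 − ½·0.5000·2.7000² = 1.8225 m while stopping
human over T_r+T_s: 1.8000·(0.3000+2.7000) = 5.4000 m
residual clearance needed = 0.0200+0.1000+0.0050 = 0.1250 m
sum ≈ 0.4050+1.8225+5.4000+0.1250 ≈ 7.7525 m = S ✓

v_R_max = 27/20 m/s = 1.3500 m/s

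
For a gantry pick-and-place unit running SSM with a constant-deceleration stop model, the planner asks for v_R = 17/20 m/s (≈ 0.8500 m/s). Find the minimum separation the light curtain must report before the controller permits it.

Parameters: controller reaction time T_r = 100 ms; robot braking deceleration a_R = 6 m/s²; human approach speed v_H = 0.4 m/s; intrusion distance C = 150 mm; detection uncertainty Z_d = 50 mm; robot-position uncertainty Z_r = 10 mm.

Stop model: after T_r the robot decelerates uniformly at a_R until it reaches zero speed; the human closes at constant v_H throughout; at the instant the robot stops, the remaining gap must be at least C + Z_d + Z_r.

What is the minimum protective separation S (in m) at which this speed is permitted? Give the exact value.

S_min = 723/1600 m = 0.4519 m

stop time T_s = (17/20)/6 = 0.1417 s
robot covers v_R·T_r = 0.8500·0.1000 = 0.0850 m before braking
robot covers 0.8500·0.1417 − ½·6.0000·0.1417² = 0.0602 m while stopping
human over T_r+T_s: 0.4000·(0.1000+0.1417) = 0.0967 m
margins: 0.1500+0.0500+0.0100 = 0.2100 m
S_min ≈ 0.0850+0.0602+0.0967+0.2100  ⇒  S_min = 723/1600 m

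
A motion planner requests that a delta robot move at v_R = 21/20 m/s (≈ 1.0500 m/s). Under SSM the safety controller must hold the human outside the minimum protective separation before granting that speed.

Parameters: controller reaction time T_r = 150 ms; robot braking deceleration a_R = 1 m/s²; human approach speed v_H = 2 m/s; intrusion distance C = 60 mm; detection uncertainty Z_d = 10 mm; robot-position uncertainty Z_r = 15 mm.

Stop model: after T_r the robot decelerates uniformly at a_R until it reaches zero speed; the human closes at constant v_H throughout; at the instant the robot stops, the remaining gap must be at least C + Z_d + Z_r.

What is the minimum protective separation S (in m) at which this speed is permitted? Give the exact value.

braking lasts T_s = (21/20)/1 = 1.0500 s
robot covers v_R·T_r = 1.0500·0.1500 = 0.1575 m before braking
robot under decel: 1.0500²/(2·1.0000) = 0.5513 m
person approaches 2.0000·(0.1500+1.0500) = 2.4000 m
margins: 0.0600+0.0100+0.0150 = 0.0850 m
S_min ≈ 0.1575+0.5513+2.4000+0.0850  ⇒  S_min = 511/160 m

S_min = 511/160 m = 3.1938 m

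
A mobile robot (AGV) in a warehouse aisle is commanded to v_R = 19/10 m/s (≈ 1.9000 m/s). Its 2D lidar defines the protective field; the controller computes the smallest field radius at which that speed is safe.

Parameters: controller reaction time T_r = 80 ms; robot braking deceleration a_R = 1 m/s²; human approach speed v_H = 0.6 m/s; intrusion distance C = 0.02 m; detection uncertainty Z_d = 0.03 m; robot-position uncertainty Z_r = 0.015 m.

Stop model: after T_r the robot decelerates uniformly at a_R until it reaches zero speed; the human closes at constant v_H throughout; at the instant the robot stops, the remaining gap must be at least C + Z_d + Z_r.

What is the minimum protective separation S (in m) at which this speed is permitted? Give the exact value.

T_s = v_R/a_R = (19/10)/1 = 1.9000 s
reaction-phase robot travel = 1.9000·0.0800 = 0.1520 m
robot under decel: 1.9000²/(2·1.0000) = 1.8050 m
human closes 0.6000·1.9800 = 1.1880 m
C+Z_d+Z_r = 0.0200+0.0300+0.0150 = 0.0650 m
S_min ≈ 0.1520+1.8050+1.1880+0.0650  ⇒  S_min = 321/100 m

S_min = 321/100 m = 3.2100 m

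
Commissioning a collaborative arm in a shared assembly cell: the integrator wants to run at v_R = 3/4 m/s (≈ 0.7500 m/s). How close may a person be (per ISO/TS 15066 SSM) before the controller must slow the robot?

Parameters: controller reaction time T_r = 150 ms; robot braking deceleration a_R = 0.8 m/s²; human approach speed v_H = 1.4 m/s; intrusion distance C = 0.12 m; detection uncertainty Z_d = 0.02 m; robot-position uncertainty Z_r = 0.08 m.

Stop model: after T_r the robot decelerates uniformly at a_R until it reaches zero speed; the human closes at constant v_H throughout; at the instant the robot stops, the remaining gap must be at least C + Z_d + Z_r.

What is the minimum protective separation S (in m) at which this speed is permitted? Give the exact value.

S_min = 7061/3200 m = 2.2066 m

braking lasts T_s = (3/4)/(4/5) = 0.9375 s
robot covers v_R·T_r = 0.7500·0.1500 = 0.1125 m before braking
robot covers 0.7500·0.9375 − ½·0.8000·0.9375² = 0.3516 m while stopping
person approaches 1.4000·(0.1500+0.9375) = 1.5225 m
residual clearance needed = 0.1200+0.0200+0.0800 = 0.2200 m
S_min ≈ 0.1125+0.3516+1.5225+0.2200  ⇒  S_min = 7061/3200 m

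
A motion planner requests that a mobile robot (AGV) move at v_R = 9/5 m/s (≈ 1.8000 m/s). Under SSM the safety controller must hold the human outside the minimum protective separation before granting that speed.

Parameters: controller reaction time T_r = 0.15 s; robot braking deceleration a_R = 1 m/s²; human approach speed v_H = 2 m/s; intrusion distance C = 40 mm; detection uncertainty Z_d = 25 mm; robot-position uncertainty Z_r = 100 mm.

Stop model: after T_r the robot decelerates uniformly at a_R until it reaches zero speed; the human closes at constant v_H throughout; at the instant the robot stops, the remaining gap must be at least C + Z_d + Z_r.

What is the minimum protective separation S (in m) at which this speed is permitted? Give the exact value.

S_min = 1191/200 m = 5.9550 m

T_s = v_R/a_R = (9/5)/1 = 1.8000 s
robot covers v_R·T_r = 1.8000·0.1500 = 0.2700 m before braking
robot covers 1.8000·1.8000 − ½·1.0000·1.8000² = 1.6200 m while stopping
human over T_r+T_s: 2.0000·(0.1500+1.8000) = 3.9000 m
residual clearance needed = 0.0400+0.0250+0.1000 = 0.1650 m
S_min ≈ 0.2700+1.6200+3.9000+0.1650  ⇒  S_min = 1191/200 m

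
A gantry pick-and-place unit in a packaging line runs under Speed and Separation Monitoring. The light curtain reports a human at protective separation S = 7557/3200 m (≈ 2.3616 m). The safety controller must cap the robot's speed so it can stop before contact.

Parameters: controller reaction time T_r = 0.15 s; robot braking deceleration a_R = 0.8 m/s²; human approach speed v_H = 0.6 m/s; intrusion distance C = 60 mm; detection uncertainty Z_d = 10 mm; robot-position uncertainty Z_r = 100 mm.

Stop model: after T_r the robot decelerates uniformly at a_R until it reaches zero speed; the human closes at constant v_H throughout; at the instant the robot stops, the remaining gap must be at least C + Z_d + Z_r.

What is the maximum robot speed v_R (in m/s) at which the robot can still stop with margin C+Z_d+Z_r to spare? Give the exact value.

v_R_max = 5/4 m/s = 1.2500 m/s

collect terms ⇒ (5/8)·v_R² + (9/10)·v_R + (-269/128) = 0
  disc = (9/10)² − 4·(5/8)·(-269/128) = 38809/6400 ; √disc = 197/80
  v_R = (−(9/10) + 197/80) / (2·(5/8)) = 5/4 m/s
check:
stop time T_s = (5/4)/(4/5) = 1.5625 s
reaction-phase robot travel = 1.2500·0.1500 = 0.1875 m
robot covers 1.2500·1.5625 − ½·0.8000·1.5625² = 0.9766 m while stopping
human closes 0.6000·1.7125 = 1.0275 m
C+Z_d+Z_r = 0.0600+0.0100+0.1000 = 0.1700 m
sum ≈ 0.1875+0.9766+1.0275+0.1700 ≈ 2.3616 m = S ✓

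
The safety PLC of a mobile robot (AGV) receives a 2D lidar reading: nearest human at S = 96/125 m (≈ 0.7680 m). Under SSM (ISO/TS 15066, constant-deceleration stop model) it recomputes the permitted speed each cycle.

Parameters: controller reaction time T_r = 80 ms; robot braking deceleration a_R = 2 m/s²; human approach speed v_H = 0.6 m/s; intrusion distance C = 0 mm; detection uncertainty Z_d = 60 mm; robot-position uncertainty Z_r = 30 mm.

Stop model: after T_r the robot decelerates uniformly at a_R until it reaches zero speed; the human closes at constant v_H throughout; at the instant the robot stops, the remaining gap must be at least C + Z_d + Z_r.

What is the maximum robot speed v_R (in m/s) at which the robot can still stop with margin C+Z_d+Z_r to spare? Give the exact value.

v_R_max = 1 m/s = 1.0000 m/s

quadratic (1/4)·v² + (19/50)·v + (-63/100) = 0
  disc = (19/50)² − 4·(1/4)·(-63/100) = 484/625 ; √disc = 22/25
  v_R = (−(19/50) + 22/25) / (2·(1/4)) = 1 m/s
check:
T_s = v_R/a_R = 1/2 = 0.5000 s
reaction-phase robot travel = 1.0000·0.0800 = 0.0800 m
robot under decel: 1.0000²/(2·2.0000) = 0.2500 m
human closes 0.6000·0.5800 = 0.3480 m
residual clearance needed = 0.0000+0.0600+0.0300 = 0.0900 m
sum ≈ 0.0800+0.2500+0.3480+0.0900 ≈ 0.7680 m = S ✓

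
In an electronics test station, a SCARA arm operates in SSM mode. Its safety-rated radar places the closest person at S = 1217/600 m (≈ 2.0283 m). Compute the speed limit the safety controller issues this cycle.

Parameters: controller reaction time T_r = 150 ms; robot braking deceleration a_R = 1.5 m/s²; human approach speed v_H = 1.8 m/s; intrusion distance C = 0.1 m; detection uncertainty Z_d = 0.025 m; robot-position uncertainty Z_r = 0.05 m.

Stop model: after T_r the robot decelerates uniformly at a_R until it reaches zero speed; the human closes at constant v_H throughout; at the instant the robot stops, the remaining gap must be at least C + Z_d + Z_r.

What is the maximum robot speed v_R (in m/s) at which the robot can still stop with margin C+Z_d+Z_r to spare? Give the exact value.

collect terms ⇒ (1/3)·v_R² + (27/20)·v_R + (-19/12) = 0
  disc = (27/20)² − 4·(1/3)·(-19/12) = 14161/3600 ; √disc = 119/60
  v_R = (−(27/20) + 119/60) / (2·(1/3)) = 19/20 m/s
check:
T_s = v_R/a_R = (19/20)/(3/2) = 0.6333 s
robot in T_r: 0.9500·0.1500 = 0.1425 m
braking distance = 0.9500²/(2·1.5000) = 0.3008 m
human over T_r+T_s: 1.8000·(0.1500+0.6333) = 1.4100 m
residual clearance needed = 0.1000+0.0250+0.0500 = 0.1750 m
sum ≈ 0.1425+0.3008+1.4100+0.1750 ≈ 2.0283 m = S ✓

v_R_max = 19/20 m/s = 0.9500 m/s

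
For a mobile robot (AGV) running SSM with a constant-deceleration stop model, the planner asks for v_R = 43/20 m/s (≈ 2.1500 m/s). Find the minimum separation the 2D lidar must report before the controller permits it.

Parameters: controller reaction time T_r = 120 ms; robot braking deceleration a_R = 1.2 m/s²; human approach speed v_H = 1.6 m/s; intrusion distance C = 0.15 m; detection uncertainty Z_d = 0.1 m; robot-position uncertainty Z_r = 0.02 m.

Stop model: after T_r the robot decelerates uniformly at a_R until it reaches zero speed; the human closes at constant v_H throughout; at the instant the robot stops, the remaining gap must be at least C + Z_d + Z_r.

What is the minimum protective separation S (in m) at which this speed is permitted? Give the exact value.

S_min = 26461/4800 m = 5.5127 m

stop time T_s = (43/20)/(6/5) = 1.7917 s
robot in T_r: 2.1500·0.1200 = 0.2580 m
braking distance = 2.1500²/(2·1.2000) = 1.9260 m
human closes 1.6000·1.9117 = 3.0587 m
residual clearance needed = 0.1500+0.1000+0.0200 = 0.2700 m
S_min ≈ 0.2580+1.9260+3.0587+0.2700  ⇒  S_min = 26461/4800 m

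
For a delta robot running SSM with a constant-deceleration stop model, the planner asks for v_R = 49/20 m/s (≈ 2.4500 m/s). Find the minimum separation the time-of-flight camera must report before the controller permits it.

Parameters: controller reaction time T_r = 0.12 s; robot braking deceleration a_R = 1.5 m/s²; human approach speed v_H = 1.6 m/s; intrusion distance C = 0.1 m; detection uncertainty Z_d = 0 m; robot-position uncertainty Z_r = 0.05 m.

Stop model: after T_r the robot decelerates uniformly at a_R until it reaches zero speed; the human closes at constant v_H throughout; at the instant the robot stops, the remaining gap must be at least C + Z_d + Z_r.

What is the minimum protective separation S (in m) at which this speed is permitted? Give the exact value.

S_min = 31501/6000 m = 5.2502 m

T_s = v_R/a_R = (49/20)/(3/2) = 1.6333 s
robot in T_r: 2.4500·0.1200 = 0.2940 m
braking distance = 2.4500²/(2·1.5000) = 2.0008 m
human closes 1.6000·1.7533 = 2.8053 m
residual clearance needed = 0.1000+0.0000+0.0500 = 0.1500 m
S_min ≈ 0.2940+2.0008+2.8053+0.1500  ⇒  S_min = 31501/6000 m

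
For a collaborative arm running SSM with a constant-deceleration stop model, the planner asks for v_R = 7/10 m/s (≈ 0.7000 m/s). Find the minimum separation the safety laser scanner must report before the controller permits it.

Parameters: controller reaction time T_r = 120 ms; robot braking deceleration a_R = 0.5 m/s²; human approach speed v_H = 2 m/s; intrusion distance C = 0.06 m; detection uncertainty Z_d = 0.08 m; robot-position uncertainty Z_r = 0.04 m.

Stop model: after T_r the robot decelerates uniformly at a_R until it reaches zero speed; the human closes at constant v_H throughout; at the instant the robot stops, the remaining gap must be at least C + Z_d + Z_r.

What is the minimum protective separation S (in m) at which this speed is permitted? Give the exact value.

braking lasts T_s = (7/10)/(1/2) = 1.4000 s
robot in T_r: 0.7000·0.1200 = 0.0840 m
robot covers 0.7000·1.4000 − ½·0.5000·1.4000² = 0.4900 m while stopping
human closes 2.0000·1.5200 = 3.0400 m
margins: 0.0600+0.0800+0.0400 = 0.1800 m
S_min ≈ 0.0840+0.4900+3.0400+0.1800  ⇒  S_min = 1897/500 m

S_min = 1897/500 m = 3.7940 m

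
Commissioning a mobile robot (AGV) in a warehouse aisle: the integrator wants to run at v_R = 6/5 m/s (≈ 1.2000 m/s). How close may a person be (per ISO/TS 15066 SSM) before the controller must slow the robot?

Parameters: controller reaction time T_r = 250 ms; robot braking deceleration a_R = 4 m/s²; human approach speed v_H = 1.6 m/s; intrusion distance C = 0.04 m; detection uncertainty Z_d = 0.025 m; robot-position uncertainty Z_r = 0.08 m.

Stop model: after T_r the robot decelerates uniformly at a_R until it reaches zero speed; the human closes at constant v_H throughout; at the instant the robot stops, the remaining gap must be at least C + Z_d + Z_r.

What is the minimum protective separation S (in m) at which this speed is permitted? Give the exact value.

stop time T_s = (6/5)/4 = 0.3000 s
robot in T_r: 1.2000·0.2500 = 0.3000 m
robot covers 1.2000·0.3000 − ½·4.0000·0.3000² = 0.1800 m while stopping
human closes 1.6000·0.5500 = 0.8800 m
C+Z_d+Z_r = 0.0400+0.0250+0.0800 = 0.1450 m
S_min ≈ 0.3000+0.1800+0.8800+0.1450  ⇒  S_min = 301/200 m

S_min = 301/200 m = 1.5050 m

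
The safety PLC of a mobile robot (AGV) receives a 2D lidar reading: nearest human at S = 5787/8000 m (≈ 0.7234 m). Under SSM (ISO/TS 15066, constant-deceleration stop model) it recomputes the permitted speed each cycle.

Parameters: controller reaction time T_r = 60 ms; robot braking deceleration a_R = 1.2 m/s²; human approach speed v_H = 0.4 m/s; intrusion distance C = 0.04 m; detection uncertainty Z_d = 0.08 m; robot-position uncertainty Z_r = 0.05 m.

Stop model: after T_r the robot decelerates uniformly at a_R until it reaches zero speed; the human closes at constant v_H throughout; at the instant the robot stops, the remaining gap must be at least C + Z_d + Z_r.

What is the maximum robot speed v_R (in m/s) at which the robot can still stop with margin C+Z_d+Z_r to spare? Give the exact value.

at the boundary: (5/12)·v² + (59/150)·v + (-847/1600) = 0
  disc = (59/150)² − 4·(5/12)·(-847/1600) = 373321/360000 ; √disc = 611/600
  v_R = (−(59/150) + 611/600) / (2·(5/12)) = 3/4 m/s
check:
braking lasts T_s = (3/4)/(6/5) = 0.6250 s
robot covers v_R·T_r = 0.7500·0.0600 = 0.0450 m before braking
robot covers 0.7500·0.6250 − ½·1.2000·0.6250² = 0.2344 m while stopping
human over T_r+T_s: 0.4000·(0.0600+0.6250) = 0.2740 m
C+Z_d+Z_r = 0.0400+0.0800+0.0500 = 0.1700 m
sum ≈ 0.0450+0.2344+0.2740+0.1700 ≈ 0.7234 m = S ✓

v_R_max = 3/4 m/s = 0.7500 m/s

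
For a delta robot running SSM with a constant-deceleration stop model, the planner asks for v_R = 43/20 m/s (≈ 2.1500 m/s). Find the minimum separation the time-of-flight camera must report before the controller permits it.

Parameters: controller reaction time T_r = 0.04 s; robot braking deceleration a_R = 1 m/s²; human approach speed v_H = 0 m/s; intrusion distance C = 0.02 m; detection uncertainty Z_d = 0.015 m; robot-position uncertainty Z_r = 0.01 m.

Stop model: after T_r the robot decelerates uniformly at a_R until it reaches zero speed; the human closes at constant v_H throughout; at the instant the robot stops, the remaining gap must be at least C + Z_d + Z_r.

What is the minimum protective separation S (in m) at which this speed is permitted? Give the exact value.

braking lasts T_s = (43/20)/1 = 2.1500 s
robot covers v_R·T_r = 2.1500·0.0400 = 0.0860 m before braking
robot under decel: 2.1500²/(2·1.0000) = 2.3112 m
human over T_r+T_s: 0.0000·(0.0400+2.1500) = 0.0000 m
margins: 0.0200+0.0150+0.0100 = 0.0450 m
S_min ≈ 0.0860+2.3112+0.0000+0.0450  ⇒  S_min = 9769/4000 m

S_min = 9769/4000 m = 2.4423 m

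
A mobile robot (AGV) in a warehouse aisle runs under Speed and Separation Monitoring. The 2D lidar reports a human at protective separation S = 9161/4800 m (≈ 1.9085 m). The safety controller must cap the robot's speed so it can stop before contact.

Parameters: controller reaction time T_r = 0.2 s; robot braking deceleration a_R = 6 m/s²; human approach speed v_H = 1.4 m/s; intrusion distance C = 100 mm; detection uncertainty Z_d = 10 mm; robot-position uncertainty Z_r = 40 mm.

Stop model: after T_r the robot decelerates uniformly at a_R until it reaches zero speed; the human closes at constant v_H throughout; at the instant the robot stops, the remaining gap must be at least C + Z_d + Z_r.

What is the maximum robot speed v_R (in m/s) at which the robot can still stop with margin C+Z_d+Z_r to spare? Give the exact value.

collect terms ⇒ (1/12)·v_R² + (13/30)·v_R + (-7097/4800) = 0
  disc = (13/30)² − 4·(1/12)·(-7097/4800) = 1089/1600 ; √disc = 33/40
  v_R = (−(13/30) + 33/40) / (2·(1/12)) = 47/20 m/s
check:
braking lasts T_s = (47/20)/6 = 0.3917 s
reaction-phase robot travel = 2.3500·0.2000 = 0.4700 m
robot covers 2.3500·0.3917 − ½·6.0000·0.3917² = 0.4602 m while stopping
human over T_r+T_s: 1.4000·(0.2000+0.3917) = 0.8283 m
C+Z_d+Z_r = 0.1000+0.0100+0.0400 = 0.1500 m
sum ≈ 0.4700+0.4602+0.8283+0.1500 ≈ 1.9085 m = S ✓

v_R_max = 47/20 m/s = 2.3500 m/s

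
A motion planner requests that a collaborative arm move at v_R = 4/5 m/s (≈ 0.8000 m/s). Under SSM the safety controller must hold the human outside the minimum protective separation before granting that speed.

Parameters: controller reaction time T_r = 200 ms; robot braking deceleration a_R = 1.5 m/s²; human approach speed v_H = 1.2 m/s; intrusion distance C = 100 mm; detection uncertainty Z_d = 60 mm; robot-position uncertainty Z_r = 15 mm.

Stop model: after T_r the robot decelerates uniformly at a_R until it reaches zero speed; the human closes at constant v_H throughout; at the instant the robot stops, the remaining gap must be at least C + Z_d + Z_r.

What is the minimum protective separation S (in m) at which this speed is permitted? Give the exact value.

stop time T_s = (4/5)/(3/2) = 0.5333 s
robot covers v_R·T_r = 0.8000·0.2000 = 0.1600 m before braking
braking distance = 0.8000²/(2·1.5000) = 0.2133 m
human closes 1.2000·0.7333 = 0.8800 m
margins: 0.1000+0.0600+0.0150 = 0.1750 m
S_min ≈ 0.1600+0.2133+0.8800+0.1750  ⇒  S_min = 857/600 m

S_min = 857/600 m = 1.4283 m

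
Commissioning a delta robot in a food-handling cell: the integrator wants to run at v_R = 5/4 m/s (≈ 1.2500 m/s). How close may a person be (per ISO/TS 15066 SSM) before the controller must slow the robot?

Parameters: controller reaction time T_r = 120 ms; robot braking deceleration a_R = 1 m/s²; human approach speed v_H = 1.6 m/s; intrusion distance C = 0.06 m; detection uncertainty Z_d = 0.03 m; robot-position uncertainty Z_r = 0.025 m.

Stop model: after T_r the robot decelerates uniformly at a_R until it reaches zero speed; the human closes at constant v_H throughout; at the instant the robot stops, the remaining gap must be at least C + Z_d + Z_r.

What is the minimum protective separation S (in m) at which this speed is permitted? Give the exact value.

S_min = 12953/4000 m = 3.2382 m

T_s = v_R/a_R = (5/4)/1 = 1.2500 s
robot in T_r: 1.2500·0.1200 = 0.1500 m
braking distance = 1.2500²/(2·1.0000) = 0.7812 m
person approaches 1.6000·(0.1200+1.2500) = 2.1920 m
C+Z_d+Z_r = 0.0600+0.0300+0.0250 = 0.1150 m
S_min ≈ 0.1500+0.7812+2.1920+0.1150  ⇒  S_min = 12953/4000 m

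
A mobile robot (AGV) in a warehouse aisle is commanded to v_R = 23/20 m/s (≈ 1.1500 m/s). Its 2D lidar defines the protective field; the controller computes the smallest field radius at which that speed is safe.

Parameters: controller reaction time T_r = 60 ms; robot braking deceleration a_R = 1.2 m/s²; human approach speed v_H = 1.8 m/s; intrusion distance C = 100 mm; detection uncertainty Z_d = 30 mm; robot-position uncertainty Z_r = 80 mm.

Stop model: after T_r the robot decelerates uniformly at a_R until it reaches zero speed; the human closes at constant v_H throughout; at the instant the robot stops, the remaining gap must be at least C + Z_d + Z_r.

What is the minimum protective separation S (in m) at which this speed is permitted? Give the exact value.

S_min = 63913/24000 m = 2.6630 m

T_s = v_R/a_R = (23/20)/(6/5) = 0.9583 s
robot covers v_R·T_r = 1.1500·0.0600 = 0.0690 m before braking
robot covers 1.1500·0.9583 − ½·1.2000·0.9583² = 0.5510 m while stopping
human closes 1.8000·1.0183 = 1.8330 m
residual clearance needed = 0.1000+0.0300+0.0800 = 0.2100 m
S_min ≈ 0.0690+0.5510+1.8330+0.2100  ⇒  S_min = 63913/24000 m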